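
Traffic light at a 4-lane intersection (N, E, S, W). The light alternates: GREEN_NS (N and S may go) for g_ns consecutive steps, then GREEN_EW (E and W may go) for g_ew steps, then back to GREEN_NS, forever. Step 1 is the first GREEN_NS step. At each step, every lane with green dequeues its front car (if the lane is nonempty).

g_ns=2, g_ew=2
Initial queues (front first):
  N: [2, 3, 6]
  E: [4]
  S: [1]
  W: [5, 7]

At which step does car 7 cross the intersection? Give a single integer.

Step 1 [NS]: N:car2-GO,E:wait,S:car1-GO,W:wait | queues: N=2 E=1 S=0 W=2
Step 2 [NS]: N:car3-GO,E:wait,S:empty,W:wait | queues: N=1 E=1 S=0 W=2
Step 3 [EW]: N:wait,E:car4-GO,S:wait,W:car5-GO | queues: N=1 E=0 S=0 W=1
Step 4 [EW]: N:wait,E:empty,S:wait,W:car7-GO | queues: N=1 E=0 S=0 W=0
Step 5 [NS]: N:car6-GO,E:wait,S:empty,W:wait | queues: N=0 E=0 S=0 W=0
Car 7 crosses at step 4

4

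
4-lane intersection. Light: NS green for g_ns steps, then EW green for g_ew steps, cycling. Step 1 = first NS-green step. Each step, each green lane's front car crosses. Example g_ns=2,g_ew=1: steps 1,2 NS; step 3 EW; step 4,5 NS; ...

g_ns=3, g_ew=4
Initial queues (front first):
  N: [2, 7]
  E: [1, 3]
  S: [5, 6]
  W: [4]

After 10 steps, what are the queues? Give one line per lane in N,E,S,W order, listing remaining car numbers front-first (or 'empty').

Step 1 [NS]: N:car2-GO,E:wait,S:car5-GO,W:wait | queues: N=1 E=2 S=1 W=1
Step 2 [NS]: N:car7-GO,E:wait,S:car6-GO,W:wait | queues: N=0 E=2 S=0 W=1
Step 3 [NS]: N:empty,E:wait,S:empty,W:wait | queues: N=0 E=2 S=0 W=1
Step 4 [EW]: N:wait,E:car1-GO,S:wait,W:car4-GO | queues: N=0 E=1 S=0 W=0
Step 5 [EW]: N:wait,E:car3-GO,S:wait,W:empty | queues: N=0 E=0 S=0 W=0

N: empty
E: empty
S: empty
W: empty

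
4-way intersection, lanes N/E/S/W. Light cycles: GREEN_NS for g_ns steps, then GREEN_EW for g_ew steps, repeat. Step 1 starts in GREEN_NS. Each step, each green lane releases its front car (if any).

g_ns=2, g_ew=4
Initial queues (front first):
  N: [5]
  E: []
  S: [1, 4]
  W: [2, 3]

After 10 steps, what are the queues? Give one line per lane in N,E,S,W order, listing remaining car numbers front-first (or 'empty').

Step 1 [NS]: N:car5-GO,E:wait,S:car1-GO,W:wait | queues: N=0 E=0 S=1 W=2
Step 2 [NS]: N:empty,E:wait,S:car4-GO,W:wait | queues: N=0 E=0 S=0 W=2
Step 3 [EW]: N:wait,E:empty,S:wait,W:car2-GO | queues: N=0 E=0 S=0 W=1
Step 4 [EW]: N:wait,E:empty,S:wait,W:car3-GO | queues: N=0 E=0 S=0 W=0

N: empty
E: empty
S: empty
W: empty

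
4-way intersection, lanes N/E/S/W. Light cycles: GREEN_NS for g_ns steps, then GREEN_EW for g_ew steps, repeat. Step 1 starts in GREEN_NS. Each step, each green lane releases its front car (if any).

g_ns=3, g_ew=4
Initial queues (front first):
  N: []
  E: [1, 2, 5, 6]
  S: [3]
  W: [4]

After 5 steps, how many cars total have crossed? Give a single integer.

Answer: 4

Derivation:
Step 1 [NS]: N:empty,E:wait,S:car3-GO,W:wait | queues: N=0 E=4 S=0 W=1
Step 2 [NS]: N:empty,E:wait,S:empty,W:wait | queues: N=0 E=4 S=0 W=1
Step 3 [NS]: N:empty,E:wait,S:empty,W:wait | queues: N=0 E=4 S=0 W=1
Step 4 [EW]: N:wait,E:car1-GO,S:wait,W:car4-GO | queues: N=0 E=3 S=0 W=0
Step 5 [EW]: N:wait,E:car2-GO,S:wait,W:empty | queues: N=0 E=2 S=0 W=0
Cars crossed by step 5: 4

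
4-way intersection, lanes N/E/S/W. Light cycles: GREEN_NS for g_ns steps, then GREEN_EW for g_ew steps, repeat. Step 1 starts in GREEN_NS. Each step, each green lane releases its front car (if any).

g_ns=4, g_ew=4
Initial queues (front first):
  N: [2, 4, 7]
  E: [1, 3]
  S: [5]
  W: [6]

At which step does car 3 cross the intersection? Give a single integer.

Step 1 [NS]: N:car2-GO,E:wait,S:car5-GO,W:wait | queues: N=2 E=2 S=0 W=1
Step 2 [NS]: N:car4-GO,E:wait,S:empty,W:wait | queues: N=1 E=2 S=0 W=1
Step 3 [NS]: N:car7-GO,E:wait,S:empty,W:wait | queues: N=0 E=2 S=0 W=1
Step 4 [NS]: N:empty,E:wait,S:empty,W:wait | queues: N=0 E=2 S=0 W=1
Step 5 [EW]: N:wait,E:car1-GO,S:wait,W:car6-GO | queues: N=0 E=1 S=0 W=0
Step 6 [EW]: N:wait,E:car3-GO,S:wait,W:empty | queues: N=0 E=0 S=0 W=0
Car 3 crosses at step 6

6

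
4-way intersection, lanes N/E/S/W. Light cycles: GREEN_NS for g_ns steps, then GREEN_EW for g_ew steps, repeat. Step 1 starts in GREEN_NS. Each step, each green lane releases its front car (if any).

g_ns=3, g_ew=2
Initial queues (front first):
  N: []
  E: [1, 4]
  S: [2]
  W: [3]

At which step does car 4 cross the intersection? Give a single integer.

Step 1 [NS]: N:empty,E:wait,S:car2-GO,W:wait | queues: N=0 E=2 S=0 W=1
Step 2 [NS]: N:empty,E:wait,S:empty,W:wait | queues: N=0 E=2 S=0 W=1
Step 3 [NS]: N:empty,E:wait,S:empty,W:wait | queues: N=0 E=2 S=0 W=1
Step 4 [EW]: N:wait,E:car1-GO,S:wait,W:car3-GO | queues: N=0 E=1 S=0 W=0
Step 5 [EW]: N:wait,E:car4-GO,S:wait,W:empty | queues: N=0 E=0 S=0 W=0
Car 4 crosses at step 5

5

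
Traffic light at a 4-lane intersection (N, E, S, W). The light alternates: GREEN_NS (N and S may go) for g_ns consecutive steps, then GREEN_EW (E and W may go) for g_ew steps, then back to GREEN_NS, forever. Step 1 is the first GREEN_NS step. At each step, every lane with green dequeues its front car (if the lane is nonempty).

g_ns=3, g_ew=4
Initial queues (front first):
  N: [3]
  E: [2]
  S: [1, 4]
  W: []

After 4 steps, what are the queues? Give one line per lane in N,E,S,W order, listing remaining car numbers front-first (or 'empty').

Step 1 [NS]: N:car3-GO,E:wait,S:car1-GO,W:wait | queues: N=0 E=1 S=1 W=0
Step 2 [NS]: N:empty,E:wait,S:car4-GO,W:wait | queues: N=0 E=1 S=0 W=0
Step 3 [NS]: N:empty,E:wait,S:empty,W:wait | queues: N=0 E=1 S=0 W=0
Step 4 [EW]: N:wait,E:car2-GO,S:wait,W:empty | queues: N=0 E=0 S=0 W=0

N: empty
E: empty
S: empty
W: empty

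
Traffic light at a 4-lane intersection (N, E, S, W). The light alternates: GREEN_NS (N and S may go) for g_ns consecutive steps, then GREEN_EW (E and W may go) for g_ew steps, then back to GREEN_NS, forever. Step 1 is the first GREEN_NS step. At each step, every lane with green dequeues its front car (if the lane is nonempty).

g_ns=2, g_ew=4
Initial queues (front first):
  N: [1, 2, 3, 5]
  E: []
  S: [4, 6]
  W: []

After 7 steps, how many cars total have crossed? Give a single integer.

Step 1 [NS]: N:car1-GO,E:wait,S:car4-GO,W:wait | queues: N=3 E=0 S=1 W=0
Step 2 [NS]: N:car2-GO,E:wait,S:car6-GO,W:wait | queues: N=2 E=0 S=0 W=0
Step 3 [EW]: N:wait,E:empty,S:wait,W:empty | queues: N=2 E=0 S=0 W=0
Step 4 [EW]: N:wait,E:empty,S:wait,W:empty | queues: N=2 E=0 S=0 W=0
Step 5 [EW]: N:wait,E:empty,S:wait,W:empty | queues: N=2 E=0 S=0 W=0
Step 6 [EW]: N:wait,E:empty,S:wait,W:empty | queues: N=2 E=0 S=0 W=0
Step 7 [NS]: N:car3-GO,E:wait,S:empty,W:wait | queues: N=1 E=0 S=0 W=0
Cars crossed by step 7: 5

Answer: 5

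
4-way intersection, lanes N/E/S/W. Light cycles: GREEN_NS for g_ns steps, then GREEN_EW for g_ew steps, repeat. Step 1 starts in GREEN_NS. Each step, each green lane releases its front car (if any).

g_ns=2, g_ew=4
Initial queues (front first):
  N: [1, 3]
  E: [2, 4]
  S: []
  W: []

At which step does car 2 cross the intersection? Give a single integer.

Step 1 [NS]: N:car1-GO,E:wait,S:empty,W:wait | queues: N=1 E=2 S=0 W=0
Step 2 [NS]: N:car3-GO,E:wait,S:empty,W:wait | queues: N=0 E=2 S=0 W=0
Step 3 [EW]: N:wait,E:car2-GO,S:wait,W:empty | queues: N=0 E=1 S=0 W=0
Step 4 [EW]: N:wait,E:car4-GO,S:wait,W:empty | queues: N=0 E=0 S=0 W=0
Car 2 crosses at step 3

3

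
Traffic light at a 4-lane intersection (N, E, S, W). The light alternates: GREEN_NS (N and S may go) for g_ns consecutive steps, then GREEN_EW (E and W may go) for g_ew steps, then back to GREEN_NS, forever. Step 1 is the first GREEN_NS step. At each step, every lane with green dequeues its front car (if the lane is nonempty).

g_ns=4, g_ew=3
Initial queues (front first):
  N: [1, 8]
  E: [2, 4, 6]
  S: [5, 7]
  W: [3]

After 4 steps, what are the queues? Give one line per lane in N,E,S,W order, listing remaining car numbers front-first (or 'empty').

Step 1 [NS]: N:car1-GO,E:wait,S:car5-GO,W:wait | queues: N=1 E=3 S=1 W=1
Step 2 [NS]: N:car8-GO,E:wait,S:car7-GO,W:wait | queues: N=0 E=3 S=0 W=1
Step 3 [NS]: N:empty,E:wait,S:empty,W:wait | queues: N=0 E=3 S=0 W=1
Step 4 [NS]: N:empty,E:wait,S:empty,W:wait | queues: N=0 E=3 S=0 W=1

N: empty
E: 2 4 6
S: empty
W: 3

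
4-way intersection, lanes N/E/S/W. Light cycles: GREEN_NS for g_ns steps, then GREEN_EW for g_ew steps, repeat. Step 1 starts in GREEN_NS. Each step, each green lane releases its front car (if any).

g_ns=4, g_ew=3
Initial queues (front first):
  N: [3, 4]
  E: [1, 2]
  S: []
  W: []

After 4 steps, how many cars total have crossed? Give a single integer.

Answer: 2

Derivation:
Step 1 [NS]: N:car3-GO,E:wait,S:empty,W:wait | queues: N=1 E=2 S=0 W=0
Step 2 [NS]: N:car4-GO,E:wait,S:empty,W:wait | queues: N=0 E=2 S=0 W=0
Step 3 [NS]: N:empty,E:wait,S:empty,W:wait | queues: N=0 E=2 S=0 W=0
Step 4 [NS]: N:empty,E:wait,S:empty,W:wait | queues: N=0 E=2 S=0 W=0
Cars crossed by step 4: 2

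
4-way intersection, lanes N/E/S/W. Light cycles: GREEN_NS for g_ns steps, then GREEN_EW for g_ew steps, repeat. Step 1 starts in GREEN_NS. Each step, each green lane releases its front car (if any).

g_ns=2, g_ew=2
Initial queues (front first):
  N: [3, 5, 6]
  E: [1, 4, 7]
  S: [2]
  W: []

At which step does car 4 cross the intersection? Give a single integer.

Step 1 [NS]: N:car3-GO,E:wait,S:car2-GO,W:wait | queues: N=2 E=3 S=0 W=0
Step 2 [NS]: N:car5-GO,E:wait,S:empty,W:wait | queues: N=1 E=3 S=0 W=0
Step 3 [EW]: N:wait,E:car1-GO,S:wait,W:empty | queues: N=1 E=2 S=0 W=0
Step 4 [EW]: N:wait,E:car4-GO,S:wait,W:empty | queues: N=1 E=1 S=0 W=0
Step 5 [NS]: N:car6-GO,E:wait,S:empty,W:wait | queues: N=0 E=1 S=0 W=0
Step 6 [NS]: N:empty,E:wait,S:empty,W:wait | queues: N=0 E=1 S=0 W=0
Step 7 [EW]: N:wait,E:car7-GO,S:wait,W:empty | queues: N=0 E=0 S=0 W=0
Car 4 crosses at step 4

4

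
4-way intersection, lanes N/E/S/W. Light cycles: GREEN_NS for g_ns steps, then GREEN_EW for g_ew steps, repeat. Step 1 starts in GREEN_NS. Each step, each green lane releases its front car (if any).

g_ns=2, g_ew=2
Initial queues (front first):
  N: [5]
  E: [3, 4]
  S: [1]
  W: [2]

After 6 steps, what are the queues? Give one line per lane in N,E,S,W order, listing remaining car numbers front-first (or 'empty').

Step 1 [NS]: N:car5-GO,E:wait,S:car1-GO,W:wait | queues: N=0 E=2 S=0 W=1
Step 2 [NS]: N:empty,E:wait,S:empty,W:wait | queues: N=0 E=2 S=0 W=1
Step 3 [EW]: N:wait,E:car3-GO,S:wait,W:car2-GO | queues: N=0 E=1 S=0 W=0
Step 4 [EW]: N:wait,E:car4-GO,S:wait,W:empty | queues: N=0 E=0 S=0 W=0

N: empty
E: empty
S: empty
W: empty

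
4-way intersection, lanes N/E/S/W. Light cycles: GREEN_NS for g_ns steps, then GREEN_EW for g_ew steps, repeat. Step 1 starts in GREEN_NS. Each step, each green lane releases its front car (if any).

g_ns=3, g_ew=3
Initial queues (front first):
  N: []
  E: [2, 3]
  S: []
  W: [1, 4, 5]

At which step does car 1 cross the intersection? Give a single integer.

Step 1 [NS]: N:empty,E:wait,S:empty,W:wait | queues: N=0 E=2 S=0 W=3
Step 2 [NS]: N:empty,E:wait,S:empty,W:wait | queues: N=0 E=2 S=0 W=3
Step 3 [NS]: N:empty,E:wait,S:empty,W:wait | queues: N=0 E=2 S=0 W=3
Step 4 [EW]: N:wait,E:car2-GO,S:wait,W:car1-GO | queues: N=0 E=1 S=0 W=2
Step 5 [EW]: N:wait,E:car3-GO,S:wait,W:car4-GO | queues: N=0 E=0 S=0 W=1
Step 6 [EW]: N:wait,E:empty,S:wait,W:car5-GO | queues: N=0 E=0 S=0 W=0
Car 1 crosses at step 4

4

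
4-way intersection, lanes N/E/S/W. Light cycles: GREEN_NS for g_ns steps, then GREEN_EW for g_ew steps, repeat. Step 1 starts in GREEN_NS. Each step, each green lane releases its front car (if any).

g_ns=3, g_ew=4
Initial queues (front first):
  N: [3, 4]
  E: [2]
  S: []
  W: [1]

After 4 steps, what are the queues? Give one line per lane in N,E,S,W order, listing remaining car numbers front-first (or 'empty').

Step 1 [NS]: N:car3-GO,E:wait,S:empty,W:wait | queues: N=1 E=1 S=0 W=1
Step 2 [NS]: N:car4-GO,E:wait,S:empty,W:wait | queues: N=0 E=1 S=0 W=1
Step 3 [NS]: N:empty,E:wait,S:empty,W:wait | queues: N=0 E=1 S=0 W=1
Step 4 [EW]: N:wait,E:car2-GO,S:wait,W:car1-GO | queues: N=0 E=0 S=0 W=0

N: empty
E: empty
S: empty
W: empty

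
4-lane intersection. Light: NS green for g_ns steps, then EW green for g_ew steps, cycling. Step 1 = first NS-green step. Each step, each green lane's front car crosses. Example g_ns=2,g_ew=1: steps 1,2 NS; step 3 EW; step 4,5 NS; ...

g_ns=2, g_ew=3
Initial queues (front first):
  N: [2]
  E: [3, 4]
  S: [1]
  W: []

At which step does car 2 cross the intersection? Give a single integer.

Step 1 [NS]: N:car2-GO,E:wait,S:car1-GO,W:wait | queues: N=0 E=2 S=0 W=0
Step 2 [NS]: N:empty,E:wait,S:empty,W:wait | queues: N=0 E=2 S=0 W=0
Step 3 [EW]: N:wait,E:car3-GO,S:wait,W:empty | queues: N=0 E=1 S=0 W=0
Step 4 [EW]: N:wait,E:car4-GO,S:wait,W:empty | queues: N=0 E=0 S=0 W=0
Car 2 crosses at step 1

1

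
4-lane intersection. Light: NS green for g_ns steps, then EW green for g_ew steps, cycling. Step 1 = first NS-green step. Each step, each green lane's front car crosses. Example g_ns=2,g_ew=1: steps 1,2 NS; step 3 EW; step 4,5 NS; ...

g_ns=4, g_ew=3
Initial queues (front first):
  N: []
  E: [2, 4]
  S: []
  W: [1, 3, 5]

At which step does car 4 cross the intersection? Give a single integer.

Step 1 [NS]: N:empty,E:wait,S:empty,W:wait | queues: N=0 E=2 S=0 W=3
Step 2 [NS]: N:empty,E:wait,S:empty,W:wait | queues: N=0 E=2 S=0 W=3
Step 3 [NS]: N:empty,E:wait,S:empty,W:wait | queues: N=0 E=2 S=0 W=3
Step 4 [NS]: N:empty,E:wait,S:empty,W:wait | queues: N=0 E=2 S=0 W=3
Step 5 [EW]: N:wait,E:car2-GO,S:wait,W:car1-GO | queues: N=0 E=1 S=0 W=2
Step 6 [EW]: N:wait,E:car4-GO,S:wait,W:car3-GO | queues: N=0 E=0 S=0 W=1
Step 7 [EW]: N:wait,E:empty,S:wait,W:car5-GO | queues: N=0 E=0 S=0 W=0
Car 4 crosses at step 6

6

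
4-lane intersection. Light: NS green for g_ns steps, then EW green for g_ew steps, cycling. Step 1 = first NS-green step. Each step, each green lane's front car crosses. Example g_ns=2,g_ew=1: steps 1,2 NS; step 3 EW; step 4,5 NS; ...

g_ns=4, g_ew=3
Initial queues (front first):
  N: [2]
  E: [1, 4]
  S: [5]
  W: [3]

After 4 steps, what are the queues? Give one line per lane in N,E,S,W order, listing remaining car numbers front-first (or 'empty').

Step 1 [NS]: N:car2-GO,E:wait,S:car5-GO,W:wait | queues: N=0 E=2 S=0 W=1
Step 2 [NS]: N:empty,E:wait,S:empty,W:wait | queues: N=0 E=2 S=0 W=1
Step 3 [NS]: N:empty,E:wait,S:empty,W:wait | queues: N=0 E=2 S=0 W=1
Step 4 [NS]: N:empty,E:wait,S:empty,W:wait | queues: N=0 E=2 S=0 W=1

N: empty
E: 1 4
S: empty
W: 3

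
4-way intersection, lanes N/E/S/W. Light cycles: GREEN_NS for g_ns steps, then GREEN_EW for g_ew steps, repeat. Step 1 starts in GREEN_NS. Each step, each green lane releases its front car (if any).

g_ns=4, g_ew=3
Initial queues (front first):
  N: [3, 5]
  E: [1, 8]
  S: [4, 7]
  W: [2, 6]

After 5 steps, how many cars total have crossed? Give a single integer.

Answer: 6

Derivation:
Step 1 [NS]: N:car3-GO,E:wait,S:car4-GO,W:wait | queues: N=1 E=2 S=1 W=2
Step 2 [NS]: N:car5-GO,E:wait,S:car7-GO,W:wait | queues: N=0 E=2 S=0 W=2
Step 3 [NS]: N:empty,E:wait,S:empty,W:wait | queues: N=0 E=2 S=0 W=2
Step 4 [NS]: N:empty,E:wait,S:empty,W:wait | queues: N=0 E=2 S=0 W=2
Step 5 [EW]: N:wait,E:car1-GO,S:wait,W:car2-GO | queues: N=0 E=1 S=0 W=1
Cars crossed by step 5: 6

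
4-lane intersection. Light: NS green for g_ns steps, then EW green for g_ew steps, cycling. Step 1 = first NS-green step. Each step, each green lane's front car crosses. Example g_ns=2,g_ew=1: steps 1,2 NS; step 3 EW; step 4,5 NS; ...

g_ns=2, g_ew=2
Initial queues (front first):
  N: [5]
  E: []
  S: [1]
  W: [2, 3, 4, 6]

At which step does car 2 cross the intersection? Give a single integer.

Step 1 [NS]: N:car5-GO,E:wait,S:car1-GO,W:wait | queues: N=0 E=0 S=0 W=4
Step 2 [NS]: N:empty,E:wait,S:empty,W:wait | queues: N=0 E=0 S=0 W=4
Step 3 [EW]: N:wait,E:empty,S:wait,W:car2-GO | queues: N=0 E=0 S=0 W=3
Step 4 [EW]: N:wait,E:empty,S:wait,W:car3-GO | queues: N=0 E=0 S=0 W=2
Step 5 [NS]: N:empty,E:wait,S:empty,W:wait | queues: N=0 E=0 S=0 W=2
Step 6 [NS]: N:empty,E:wait,S:empty,W:wait | queues: N=0 E=0 S=0 W=2
Step 7 [EW]: N:wait,E:empty,S:wait,W:car4-GO | queues: N=0 E=0 S=0 W=1
Step 8 [EW]: N:wait,E:empty,S:wait,W:car6-GO | queues: N=0 E=0 S=0 W=0
Car 2 crosses at step 3

3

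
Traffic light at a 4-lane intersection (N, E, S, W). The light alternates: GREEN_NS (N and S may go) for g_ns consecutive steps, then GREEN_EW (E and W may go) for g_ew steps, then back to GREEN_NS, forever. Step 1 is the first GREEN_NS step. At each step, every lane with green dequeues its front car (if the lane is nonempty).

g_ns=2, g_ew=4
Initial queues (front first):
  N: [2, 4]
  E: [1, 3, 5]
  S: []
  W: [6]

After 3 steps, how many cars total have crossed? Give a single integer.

Step 1 [NS]: N:car2-GO,E:wait,S:empty,W:wait | queues: N=1 E=3 S=0 W=1
Step 2 [NS]: N:car4-GO,E:wait,S:empty,W:wait | queues: N=0 E=3 S=0 W=1
Step 3 [EW]: N:wait,E:car1-GO,S:wait,W:car6-GO | queues: N=0 E=2 S=0 W=0
Cars crossed by step 3: 4

Answer: 4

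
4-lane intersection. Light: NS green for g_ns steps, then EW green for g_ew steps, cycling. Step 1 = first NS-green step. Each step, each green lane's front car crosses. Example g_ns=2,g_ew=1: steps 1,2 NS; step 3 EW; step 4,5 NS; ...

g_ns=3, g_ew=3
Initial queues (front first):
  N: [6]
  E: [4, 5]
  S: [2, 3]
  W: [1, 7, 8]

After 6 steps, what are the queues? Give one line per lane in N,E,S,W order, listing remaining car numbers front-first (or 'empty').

Step 1 [NS]: N:car6-GO,E:wait,S:car2-GO,W:wait | queues: N=0 E=2 S=1 W=3
Step 2 [NS]: N:empty,E:wait,S:car3-GO,W:wait | queues: N=0 E=2 S=0 W=3
Step 3 [NS]: N:empty,E:wait,S:empty,W:wait | queues: N=0 E=2 S=0 W=3
Step 4 [EW]: N:wait,E:car4-GO,S:wait,W:car1-GO | queues: N=0 E=1 S=0 W=2
Step 5 [EW]: N:wait,E:car5-GO,S:wait,W:car7-GO | queues: N=0 E=0 S=0 W=1
Step 6 [EW]: N:wait,E:empty,S:wait,W:car8-GO | queues: N=0 E=0 S=0 W=0

N: empty
E: empty
S: empty
W: empty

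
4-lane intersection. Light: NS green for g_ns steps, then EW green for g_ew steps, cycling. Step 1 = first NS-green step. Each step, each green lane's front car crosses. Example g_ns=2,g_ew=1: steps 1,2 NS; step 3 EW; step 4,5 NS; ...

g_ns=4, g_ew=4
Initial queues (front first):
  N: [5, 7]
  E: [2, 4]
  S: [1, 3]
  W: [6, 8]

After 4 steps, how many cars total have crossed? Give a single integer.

Step 1 [NS]: N:car5-GO,E:wait,S:car1-GO,W:wait | queues: N=1 E=2 S=1 W=2
Step 2 [NS]: N:car7-GO,E:wait,S:car3-GO,W:wait | queues: N=0 E=2 S=0 W=2
Step 3 [NS]: N:empty,E:wait,S:empty,W:wait | queues: N=0 E=2 S=0 W=2
Step 4 [NS]: N:empty,E:wait,S:empty,W:wait | queues: N=0 E=2 S=0 W=2
Cars crossed by step 4: 4

Answer: 4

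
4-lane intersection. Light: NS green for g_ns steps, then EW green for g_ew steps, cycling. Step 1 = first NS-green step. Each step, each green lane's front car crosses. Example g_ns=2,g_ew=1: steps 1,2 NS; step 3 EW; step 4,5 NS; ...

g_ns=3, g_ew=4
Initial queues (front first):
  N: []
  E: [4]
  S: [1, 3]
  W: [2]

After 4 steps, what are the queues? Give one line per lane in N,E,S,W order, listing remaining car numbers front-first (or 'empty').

Step 1 [NS]: N:empty,E:wait,S:car1-GO,W:wait | queues: N=0 E=1 S=1 W=1
Step 2 [NS]: N:empty,E:wait,S:car3-GO,W:wait | queues: N=0 E=1 S=0 W=1
Step 3 [NS]: N:empty,E:wait,S:empty,W:wait | queues: N=0 E=1 S=0 W=1
Step 4 [EW]: N:wait,E:car4-GO,S:wait,W:car2-GO | queues: N=0 E=0 S=0 W=0

N: empty
E: empty
S: empty
W: empty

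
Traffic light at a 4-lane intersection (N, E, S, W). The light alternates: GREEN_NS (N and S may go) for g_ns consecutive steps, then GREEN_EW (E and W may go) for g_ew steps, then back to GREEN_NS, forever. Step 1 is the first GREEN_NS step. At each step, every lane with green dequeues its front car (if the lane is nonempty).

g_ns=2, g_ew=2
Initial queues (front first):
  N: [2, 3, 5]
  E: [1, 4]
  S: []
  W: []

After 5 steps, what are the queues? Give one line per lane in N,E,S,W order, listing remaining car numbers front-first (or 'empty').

Step 1 [NS]: N:car2-GO,E:wait,S:empty,W:wait | queues: N=2 E=2 S=0 W=0
Step 2 [NS]: N:car3-GO,E:wait,S:empty,W:wait | queues: N=1 E=2 S=0 W=0
Step 3 [EW]: N:wait,E:car1-GO,S:wait,W:empty | queues: N=1 E=1 S=0 W=0
Step 4 [EW]: N:wait,E:car4-GO,S:wait,W:empty | queues: N=1 E=0 S=0 W=0
Step 5 [NS]: N:car5-GO,E:wait,S:empty,W:wait | queues: N=0 E=0 S=0 W=0

N: empty
E: empty
S: empty
W: empty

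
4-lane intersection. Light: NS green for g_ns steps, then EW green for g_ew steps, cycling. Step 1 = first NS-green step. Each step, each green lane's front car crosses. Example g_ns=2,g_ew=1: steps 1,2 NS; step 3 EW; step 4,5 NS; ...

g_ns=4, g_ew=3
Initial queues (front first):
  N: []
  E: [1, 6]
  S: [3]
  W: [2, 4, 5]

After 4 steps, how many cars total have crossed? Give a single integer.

Answer: 1

Derivation:
Step 1 [NS]: N:empty,E:wait,S:car3-GO,W:wait | queues: N=0 E=2 S=0 W=3
Step 2 [NS]: N:empty,E:wait,S:empty,W:wait | queues: N=0 E=2 S=0 W=3
Step 3 [NS]: N:empty,E:wait,S:empty,W:wait | queues: N=0 E=2 S=0 W=3
Step 4 [NS]: N:empty,E:wait,S:empty,W:wait | queues: N=0 E=2 S=0 W=3
Cars crossed by step 4: 1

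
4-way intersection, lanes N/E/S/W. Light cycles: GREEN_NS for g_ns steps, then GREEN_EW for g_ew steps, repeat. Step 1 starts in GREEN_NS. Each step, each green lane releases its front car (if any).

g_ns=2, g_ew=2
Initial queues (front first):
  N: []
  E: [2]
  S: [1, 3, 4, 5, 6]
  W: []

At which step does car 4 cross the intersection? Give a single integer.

Step 1 [NS]: N:empty,E:wait,S:car1-GO,W:wait | queues: N=0 E=1 S=4 W=0
Step 2 [NS]: N:empty,E:wait,S:car3-GO,W:wait | queues: N=0 E=1 S=3 W=0
Step 3 [EW]: N:wait,E:car2-GO,S:wait,W:empty | queues: N=0 E=0 S=3 W=0
Step 4 [EW]: N:wait,E:empty,S:wait,W:empty | queues: N=0 E=0 S=3 W=0
Step 5 [NS]: N:empty,E:wait,S:car4-GO,W:wait | queues: N=0 E=0 S=2 W=0
Step 6 [NS]: N:empty,E:wait,S:car5-GO,W:wait | queues: N=0 E=0 S=1 W=0
Step 7 [EW]: N:wait,E:empty,S:wait,W:empty | queues: N=0 E=0 S=1 W=0
Step 8 [EW]: N:wait,E:empty,S:wait,W:empty | queues: N=0 E=0 S=1 W=0
Step 9 [NS]: N:empty,E:wait,S:car6-GO,W:wait | queues: N=0 E=0 S=0 W=0
Car 4 crosses at step 5

5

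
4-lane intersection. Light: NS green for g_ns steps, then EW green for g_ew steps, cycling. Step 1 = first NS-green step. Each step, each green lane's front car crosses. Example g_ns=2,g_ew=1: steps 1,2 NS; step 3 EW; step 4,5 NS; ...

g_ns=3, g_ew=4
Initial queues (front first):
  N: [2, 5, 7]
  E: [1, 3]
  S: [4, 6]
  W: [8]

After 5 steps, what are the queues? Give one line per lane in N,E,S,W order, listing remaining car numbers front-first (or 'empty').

Step 1 [NS]: N:car2-GO,E:wait,S:car4-GO,W:wait | queues: N=2 E=2 S=1 W=1
Step 2 [NS]: N:car5-GO,E:wait,S:car6-GO,W:wait | queues: N=1 E=2 S=0 W=1
Step 3 [NS]: N:car7-GO,E:wait,S:empty,W:wait | queues: N=0 E=2 S=0 W=1
Step 4 [EW]: N:wait,E:car1-GO,S:wait,W:car8-GO | queues: N=0 E=1 S=0 W=0
Step 5 [EW]: N:wait,E:car3-GO,S:wait,W:empty | queues: N=0 E=0 S=0 W=0

N: empty
E: empty
S: empty
W: empty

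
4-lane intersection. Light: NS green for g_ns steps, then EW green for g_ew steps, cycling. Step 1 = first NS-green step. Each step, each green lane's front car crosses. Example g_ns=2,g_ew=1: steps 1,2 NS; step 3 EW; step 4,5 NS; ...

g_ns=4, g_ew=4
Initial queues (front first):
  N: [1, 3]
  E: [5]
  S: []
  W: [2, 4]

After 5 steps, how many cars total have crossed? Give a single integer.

Step 1 [NS]: N:car1-GO,E:wait,S:empty,W:wait | queues: N=1 E=1 S=0 W=2
Step 2 [NS]: N:car3-GO,E:wait,S:empty,W:wait | queues: N=0 E=1 S=0 W=2
Step 3 [NS]: N:empty,E:wait,S:empty,W:wait | queues: N=0 E=1 S=0 W=2
Step 4 [NS]: N:empty,E:wait,S:empty,W:wait | queues: N=0 E=1 S=0 W=2
Step 5 [EW]: N:wait,E:car5-GO,S:wait,W:car2-GO | queues: N=0 E=0 S=0 W=1
Cars crossed by step 5: 4

Answer: 4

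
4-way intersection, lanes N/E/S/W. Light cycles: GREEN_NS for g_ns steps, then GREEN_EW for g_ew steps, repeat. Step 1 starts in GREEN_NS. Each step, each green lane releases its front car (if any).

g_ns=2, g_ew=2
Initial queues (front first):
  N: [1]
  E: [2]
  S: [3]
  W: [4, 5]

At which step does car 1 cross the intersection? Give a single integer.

Step 1 [NS]: N:car1-GO,E:wait,S:car3-GO,W:wait | queues: N=0 E=1 S=0 W=2
Step 2 [NS]: N:empty,E:wait,S:empty,W:wait | queues: N=0 E=1 S=0 W=2
Step 3 [EW]: N:wait,E:car2-GO,S:wait,W:car4-GO | queues: N=0 E=0 S=0 W=1
Step 4 [EW]: N:wait,E:empty,S:wait,W:car5-GO | queues: N=0 E=0 S=0 W=0
Car 1 crosses at step 1

1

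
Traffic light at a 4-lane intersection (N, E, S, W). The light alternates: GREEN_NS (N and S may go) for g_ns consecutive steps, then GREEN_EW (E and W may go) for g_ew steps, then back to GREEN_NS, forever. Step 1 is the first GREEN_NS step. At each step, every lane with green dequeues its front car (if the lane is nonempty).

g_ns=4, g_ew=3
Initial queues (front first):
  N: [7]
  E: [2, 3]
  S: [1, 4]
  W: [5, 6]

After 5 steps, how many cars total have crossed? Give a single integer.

Step 1 [NS]: N:car7-GO,E:wait,S:car1-GO,W:wait | queues: N=0 E=2 S=1 W=2
Step 2 [NS]: N:empty,E:wait,S:car4-GO,W:wait | queues: N=0 E=2 S=0 W=2
Step 3 [NS]: N:empty,E:wait,S:empty,W:wait | queues: N=0 E=2 S=0 W=2
Step 4 [NS]: N:empty,E:wait,S:empty,W:wait | queues: N=0 E=2 S=0 W=2
Step 5 [EW]: N:wait,E:car2-GO,S:wait,W:car5-GO | queues: N=0 E=1 S=0 W=1
Cars crossed by step 5: 5

Answer: 5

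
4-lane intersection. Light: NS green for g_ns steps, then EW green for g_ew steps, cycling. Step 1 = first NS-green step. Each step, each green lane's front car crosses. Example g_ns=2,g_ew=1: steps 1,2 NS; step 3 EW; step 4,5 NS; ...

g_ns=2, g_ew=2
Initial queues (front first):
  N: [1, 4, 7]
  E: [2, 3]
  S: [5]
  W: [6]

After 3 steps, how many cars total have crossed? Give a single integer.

Step 1 [NS]: N:car1-GO,E:wait,S:car5-GO,W:wait | queues: N=2 E=2 S=0 W=1
Step 2 [NS]: N:car4-GO,E:wait,S:empty,W:wait | queues: N=1 E=2 S=0 W=1
Step 3 [EW]: N:wait,E:car2-GO,S:wait,W:car6-GO | queues: N=1 E=1 S=0 W=0
Cars crossed by step 3: 5

Answer: 5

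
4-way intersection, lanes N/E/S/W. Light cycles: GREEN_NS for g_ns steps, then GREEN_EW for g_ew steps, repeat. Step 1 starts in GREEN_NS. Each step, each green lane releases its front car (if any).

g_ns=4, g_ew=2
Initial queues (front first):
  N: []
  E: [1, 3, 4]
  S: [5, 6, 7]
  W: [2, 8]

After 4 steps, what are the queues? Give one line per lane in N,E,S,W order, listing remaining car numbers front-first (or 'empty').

Step 1 [NS]: N:empty,E:wait,S:car5-GO,W:wait | queues: N=0 E=3 S=2 W=2
Step 2 [NS]: N:empty,E:wait,S:car6-GO,W:wait | queues: N=0 E=3 S=1 W=2
Step 3 [NS]: N:empty,E:wait,S:car7-GO,W:wait | queues: N=0 E=3 S=0 W=2
Step 4 [NS]: N:empty,E:wait,S:empty,W:wait | queues: N=0 E=3 S=0 W=2

N: empty
E: 1 3 4
S: empty
W: 2 8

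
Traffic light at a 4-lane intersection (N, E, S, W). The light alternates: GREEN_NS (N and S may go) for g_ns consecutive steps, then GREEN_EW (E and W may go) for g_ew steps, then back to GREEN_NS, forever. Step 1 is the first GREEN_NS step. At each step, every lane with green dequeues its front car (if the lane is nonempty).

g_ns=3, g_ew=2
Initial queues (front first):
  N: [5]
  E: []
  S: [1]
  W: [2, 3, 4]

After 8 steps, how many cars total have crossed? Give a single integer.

Step 1 [NS]: N:car5-GO,E:wait,S:car1-GO,W:wait | queues: N=0 E=0 S=0 W=3
Step 2 [NS]: N:empty,E:wait,S:empty,W:wait | queues: N=0 E=0 S=0 W=3
Step 3 [NS]: N:empty,E:wait,S:empty,W:wait | queues: N=0 E=0 S=0 W=3
Step 4 [EW]: N:wait,E:empty,S:wait,W:car2-GO | queues: N=0 E=0 S=0 W=2
Step 5 [EW]: N:wait,E:empty,S:wait,W:car3-GO | queues: N=0 E=0 S=0 W=1
Step 6 [NS]: N:empty,E:wait,S:empty,W:wait | queues: N=0 E=0 S=0 W=1
Step 7 [NS]: N:empty,E:wait,S:empty,W:wait | queues: N=0 E=0 S=0 W=1
Step 8 [NS]: N:empty,E:wait,S:empty,W:wait | queues: N=0 E=0 S=0 W=1
Cars crossed by step 8: 4

Answer: 4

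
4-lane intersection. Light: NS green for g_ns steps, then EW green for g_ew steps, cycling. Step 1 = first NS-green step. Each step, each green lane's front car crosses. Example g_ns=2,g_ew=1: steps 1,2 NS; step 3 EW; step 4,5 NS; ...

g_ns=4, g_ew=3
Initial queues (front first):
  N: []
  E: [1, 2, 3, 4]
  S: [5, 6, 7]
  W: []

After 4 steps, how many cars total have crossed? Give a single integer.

Answer: 3

Derivation:
Step 1 [NS]: N:empty,E:wait,S:car5-GO,W:wait | queues: N=0 E=4 S=2 W=0
Step 2 [NS]: N:empty,E:wait,S:car6-GO,W:wait | queues: N=0 E=4 S=1 W=0
Step 3 [NS]: N:empty,E:wait,S:car7-GO,W:wait | queues: N=0 E=4 S=0 W=0
Step 4 [NS]: N:empty,E:wait,S:empty,W:wait | queues: N=0 E=4 S=0 W=0
Cars crossed by step 4: 3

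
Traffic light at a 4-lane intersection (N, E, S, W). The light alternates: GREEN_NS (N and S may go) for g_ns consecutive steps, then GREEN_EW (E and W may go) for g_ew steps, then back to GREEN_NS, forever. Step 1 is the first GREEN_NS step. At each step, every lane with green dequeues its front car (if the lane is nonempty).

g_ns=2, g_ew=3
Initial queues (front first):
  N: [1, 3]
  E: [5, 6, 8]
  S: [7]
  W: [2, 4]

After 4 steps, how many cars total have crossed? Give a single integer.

Step 1 [NS]: N:car1-GO,E:wait,S:car7-GO,W:wait | queues: N=1 E=3 S=0 W=2
Step 2 [NS]: N:car3-GO,E:wait,S:empty,W:wait | queues: N=0 E=3 S=0 W=2
Step 3 [EW]: N:wait,E:car5-GO,S:wait,W:car2-GO | queues: N=0 E=2 S=0 W=1
Step 4 [EW]: N:wait,E:car6-GO,S:wait,W:car4-GO | queues: N=0 E=1 S=0 W=0
Cars crossed by step 4: 7

Answer: 7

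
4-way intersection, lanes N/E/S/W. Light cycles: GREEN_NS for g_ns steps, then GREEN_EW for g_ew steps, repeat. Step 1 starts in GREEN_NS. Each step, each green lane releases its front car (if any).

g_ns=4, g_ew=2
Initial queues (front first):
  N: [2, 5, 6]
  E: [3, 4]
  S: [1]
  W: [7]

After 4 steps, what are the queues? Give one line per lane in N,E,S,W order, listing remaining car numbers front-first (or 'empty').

Step 1 [NS]: N:car2-GO,E:wait,S:car1-GO,W:wait | queues: N=2 E=2 S=0 W=1
Step 2 [NS]: N:car5-GO,E:wait,S:empty,W:wait | queues: N=1 E=2 S=0 W=1
Step 3 [NS]: N:car6-GO,E:wait,S:empty,W:wait | queues: N=0 E=2 S=0 W=1
Step 4 [NS]: N:empty,E:wait,S:empty,W:wait | queues: N=0 E=2 S=0 W=1

N: empty
E: 3 4
S: empty
W: 7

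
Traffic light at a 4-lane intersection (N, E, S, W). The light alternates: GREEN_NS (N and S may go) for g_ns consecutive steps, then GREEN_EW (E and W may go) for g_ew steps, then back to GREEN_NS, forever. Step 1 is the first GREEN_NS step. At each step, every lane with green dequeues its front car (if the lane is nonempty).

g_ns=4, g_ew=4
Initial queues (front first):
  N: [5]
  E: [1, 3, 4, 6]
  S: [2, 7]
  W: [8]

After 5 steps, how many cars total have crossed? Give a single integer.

Answer: 5

Derivation:
Step 1 [NS]: N:car5-GO,E:wait,S:car2-GO,W:wait | queues: N=0 E=4 S=1 W=1
Step 2 [NS]: N:empty,E:wait,S:car7-GO,W:wait | queues: N=0 E=4 S=0 W=1
Step 3 [NS]: N:empty,E:wait,S:empty,W:wait | queues: N=0 E=4 S=0 W=1
Step 4 [NS]: N:empty,E:wait,S:empty,W:wait | queues: N=0 E=4 S=0 W=1
Step 5 [EW]: N:wait,E:car1-GO,S:wait,W:car8-GO | queues: N=0 E=3 S=0 W=0
Cars crossed by step 5: 5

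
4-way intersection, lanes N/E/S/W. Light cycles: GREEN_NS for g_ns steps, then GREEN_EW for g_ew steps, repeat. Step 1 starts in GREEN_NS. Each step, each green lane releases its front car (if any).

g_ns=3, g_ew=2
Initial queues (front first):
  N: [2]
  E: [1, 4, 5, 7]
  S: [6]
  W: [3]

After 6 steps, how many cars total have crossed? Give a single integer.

Answer: 5

Derivation:
Step 1 [NS]: N:car2-GO,E:wait,S:car6-GO,W:wait | queues: N=0 E=4 S=0 W=1
Step 2 [NS]: N:empty,E:wait,S:empty,W:wait | queues: N=0 E=4 S=0 W=1
Step 3 [NS]: N:empty,E:wait,S:empty,W:wait | queues: N=0 E=4 S=0 W=1
Step 4 [EW]: N:wait,E:car1-GO,S:wait,W:car3-GO | queues: N=0 E=3 S=0 W=0
Step 5 [EW]: N:wait,E:car4-GO,S:wait,W:empty | queues: N=0 E=2 S=0 W=0
Step 6 [NS]: N:empty,E:wait,S:empty,W:wait | queues: N=0 E=2 S=0 W=0
Cars crossed by step 6: 5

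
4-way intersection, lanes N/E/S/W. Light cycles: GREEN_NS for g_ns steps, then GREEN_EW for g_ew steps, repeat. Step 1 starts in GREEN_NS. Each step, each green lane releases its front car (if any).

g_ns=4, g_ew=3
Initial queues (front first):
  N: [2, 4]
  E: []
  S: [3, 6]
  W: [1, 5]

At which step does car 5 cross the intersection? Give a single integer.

Step 1 [NS]: N:car2-GO,E:wait,S:car3-GO,W:wait | queues: N=1 E=0 S=1 W=2
Step 2 [NS]: N:car4-GO,E:wait,S:car6-GO,W:wait | queues: N=0 E=0 S=0 W=2
Step 3 [NS]: N:empty,E:wait,S:empty,W:wait | queues: N=0 E=0 S=0 W=2
Step 4 [NS]: N:empty,E:wait,S:empty,W:wait | queues: N=0 E=0 S=0 W=2
Step 5 [EW]: N:wait,E:empty,S:wait,W:car1-GO | queues: N=0 E=0 S=0 W=1
Step 6 [EW]: N:wait,E:empty,S:wait,W:car5-GO | queues: N=0 E=0 S=0 W=0
Car 5 crosses at step 6

6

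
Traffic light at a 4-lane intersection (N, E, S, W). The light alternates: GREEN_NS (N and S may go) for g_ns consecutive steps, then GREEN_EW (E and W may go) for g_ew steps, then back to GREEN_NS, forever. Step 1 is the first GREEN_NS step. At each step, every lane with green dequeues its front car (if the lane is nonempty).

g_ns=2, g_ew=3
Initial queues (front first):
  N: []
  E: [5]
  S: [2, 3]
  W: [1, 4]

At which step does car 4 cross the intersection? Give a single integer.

Step 1 [NS]: N:empty,E:wait,S:car2-GO,W:wait | queues: N=0 E=1 S=1 W=2
Step 2 [NS]: N:empty,E:wait,S:car3-GO,W:wait | queues: N=0 E=1 S=0 W=2
Step 3 [EW]: N:wait,E:car5-GO,S:wait,W:car1-GO | queues: N=0 E=0 S=0 W=1
Step 4 [EW]: N:wait,E:empty,S:wait,W:car4-GO | queues: N=0 E=0 S=0 W=0
Car 4 crosses at step 4

4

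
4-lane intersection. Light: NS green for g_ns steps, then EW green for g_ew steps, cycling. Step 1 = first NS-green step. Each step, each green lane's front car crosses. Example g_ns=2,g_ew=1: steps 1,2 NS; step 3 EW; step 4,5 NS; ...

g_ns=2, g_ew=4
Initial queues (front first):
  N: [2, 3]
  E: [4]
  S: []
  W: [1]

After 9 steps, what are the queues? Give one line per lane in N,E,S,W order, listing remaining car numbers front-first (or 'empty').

Step 1 [NS]: N:car2-GO,E:wait,S:empty,W:wait | queues: N=1 E=1 S=0 W=1
Step 2 [NS]: N:car3-GO,E:wait,S:empty,W:wait | queues: N=0 E=1 S=0 W=1
Step 3 [EW]: N:wait,E:car4-GO,S:wait,W:car1-GO | queues: N=0 E=0 S=0 W=0

N: empty
E: empty
S: empty
W: empty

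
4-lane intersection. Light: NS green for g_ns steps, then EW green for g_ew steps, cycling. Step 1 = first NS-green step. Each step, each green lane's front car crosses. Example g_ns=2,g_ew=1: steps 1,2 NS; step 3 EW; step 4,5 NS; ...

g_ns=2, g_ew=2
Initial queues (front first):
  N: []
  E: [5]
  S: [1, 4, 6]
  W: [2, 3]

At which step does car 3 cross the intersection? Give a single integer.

Step 1 [NS]: N:empty,E:wait,S:car1-GO,W:wait | queues: N=0 E=1 S=2 W=2
Step 2 [NS]: N:empty,E:wait,S:car4-GO,W:wait | queues: N=0 E=1 S=1 W=2
Step 3 [EW]: N:wait,E:car5-GO,S:wait,W:car2-GO | queues: N=0 E=0 S=1 W=1
Step 4 [EW]: N:wait,E:empty,S:wait,W:car3-GO | queues: N=0 E=0 S=1 W=0
Step 5 [NS]: N:empty,E:wait,S:car6-GO,W:wait | queues: N=0 E=0 S=0 W=0
Car 3 crosses at step 4

4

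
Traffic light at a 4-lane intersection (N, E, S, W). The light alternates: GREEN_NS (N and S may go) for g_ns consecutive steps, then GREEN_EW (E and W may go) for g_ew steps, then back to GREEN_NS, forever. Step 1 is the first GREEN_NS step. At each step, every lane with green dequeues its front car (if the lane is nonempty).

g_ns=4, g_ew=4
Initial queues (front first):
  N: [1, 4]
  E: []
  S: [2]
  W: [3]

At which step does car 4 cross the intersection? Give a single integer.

Step 1 [NS]: N:car1-GO,E:wait,S:car2-GO,W:wait | queues: N=1 E=0 S=0 W=1
Step 2 [NS]: N:car4-GO,E:wait,S:empty,W:wait | queues: N=0 E=0 S=0 W=1
Step 3 [NS]: N:empty,E:wait,S:empty,W:wait | queues: N=0 E=0 S=0 W=1
Step 4 [NS]: N:empty,E:wait,S:empty,W:wait | queues: N=0 E=0 S=0 W=1
Step 5 [EW]: N:wait,E:empty,S:wait,W:car3-GO | queues: N=0 E=0 S=0 W=0
Car 4 crosses at step 2

2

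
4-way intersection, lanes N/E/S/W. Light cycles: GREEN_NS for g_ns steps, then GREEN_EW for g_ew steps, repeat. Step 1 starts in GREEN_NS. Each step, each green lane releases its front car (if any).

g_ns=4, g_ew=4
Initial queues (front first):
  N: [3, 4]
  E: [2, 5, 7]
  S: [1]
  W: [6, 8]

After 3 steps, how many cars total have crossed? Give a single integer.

Step 1 [NS]: N:car3-GO,E:wait,S:car1-GO,W:wait | queues: N=1 E=3 S=0 W=2
Step 2 [NS]: N:car4-GO,E:wait,S:empty,W:wait | queues: N=0 E=3 S=0 W=2
Step 3 [NS]: N:empty,E:wait,S:empty,W:wait | queues: N=0 E=3 S=0 W=2
Cars crossed by step 3: 3

Answer: 3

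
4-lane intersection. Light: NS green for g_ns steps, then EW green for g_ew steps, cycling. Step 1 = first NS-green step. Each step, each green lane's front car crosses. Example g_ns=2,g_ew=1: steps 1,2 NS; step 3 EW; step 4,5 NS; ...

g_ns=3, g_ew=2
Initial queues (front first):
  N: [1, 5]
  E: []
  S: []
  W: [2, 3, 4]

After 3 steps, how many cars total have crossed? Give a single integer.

Answer: 2

Derivation:
Step 1 [NS]: N:car1-GO,E:wait,S:empty,W:wait | queues: N=1 E=0 S=0 W=3
Step 2 [NS]: N:car5-GO,E:wait,S:empty,W:wait | queues: N=0 E=0 S=0 W=3
Step 3 [NS]: N:empty,E:wait,S:empty,W:wait | queues: N=0 E=0 S=0 W=3
Cars crossed by step 3: 2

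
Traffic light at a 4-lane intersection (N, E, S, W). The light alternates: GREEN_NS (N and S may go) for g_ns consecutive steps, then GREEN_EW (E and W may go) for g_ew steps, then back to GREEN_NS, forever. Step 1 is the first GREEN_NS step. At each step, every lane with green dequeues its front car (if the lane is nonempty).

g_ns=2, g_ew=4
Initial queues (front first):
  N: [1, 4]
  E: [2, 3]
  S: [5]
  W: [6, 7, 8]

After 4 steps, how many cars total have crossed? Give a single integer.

Step 1 [NS]: N:car1-GO,E:wait,S:car5-GO,W:wait | queues: N=1 E=2 S=0 W=3
Step 2 [NS]: N:car4-GO,E:wait,S:empty,W:wait | queues: N=0 E=2 S=0 W=3
Step 3 [EW]: N:wait,E:car2-GO,S:wait,W:car6-GO | queues: N=0 E=1 S=0 W=2
Step 4 [EW]: N:wait,E:car3-GO,S:wait,W:car7-GO | queues: N=0 E=0 S=0 W=1
Cars crossed by step 4: 7

Answer: 7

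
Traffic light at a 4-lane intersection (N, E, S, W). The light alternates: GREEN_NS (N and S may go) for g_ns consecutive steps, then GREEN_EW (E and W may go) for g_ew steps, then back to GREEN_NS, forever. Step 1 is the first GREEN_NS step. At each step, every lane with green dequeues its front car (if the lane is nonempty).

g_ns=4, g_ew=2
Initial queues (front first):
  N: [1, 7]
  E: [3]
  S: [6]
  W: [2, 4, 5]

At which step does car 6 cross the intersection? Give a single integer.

Step 1 [NS]: N:car1-GO,E:wait,S:car6-GO,W:wait | queues: N=1 E=1 S=0 W=3
Step 2 [NS]: N:car7-GO,E:wait,S:empty,W:wait | queues: N=0 E=1 S=0 W=3
Step 3 [NS]: N:empty,E:wait,S:empty,W:wait | queues: N=0 E=1 S=0 W=3
Step 4 [NS]: N:empty,E:wait,S:empty,W:wait | queues: N=0 E=1 S=0 W=3
Step 5 [EW]: N:wait,E:car3-GO,S:wait,W:car2-GO | queues: N=0 E=0 S=0 W=2
Step 6 [EW]: N:wait,E:empty,S:wait,W:car4-GO | queues: N=0 E=0 S=0 W=1
Step 7 [NS]: N:empty,E:wait,S:empty,W:wait | queues: N=0 E=0 S=0 W=1
Step 8 [NS]: N:empty,E:wait,S:empty,W:wait | queues: N=0 E=0 S=0 W=1
Step 9 [NS]: N:empty,E:wait,S:empty,W:wait | queues: N=0 E=0 S=0 W=1
Step 10 [NS]: N:empty,E:wait,S:empty,W:wait | queues: N=0 E=0 S=0 W=1
Step 11 [EW]: N:wait,E:empty,S:wait,W:car5-GO | queues: N=0 E=0 S=0 W=0
Car 6 crosses at step 1

1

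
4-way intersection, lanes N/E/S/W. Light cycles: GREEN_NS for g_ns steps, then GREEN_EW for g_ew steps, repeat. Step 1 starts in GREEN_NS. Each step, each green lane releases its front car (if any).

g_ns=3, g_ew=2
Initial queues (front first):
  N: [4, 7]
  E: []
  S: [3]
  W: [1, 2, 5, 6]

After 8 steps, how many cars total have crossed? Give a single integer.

Step 1 [NS]: N:car4-GO,E:wait,S:car3-GO,W:wait | queues: N=1 E=0 S=0 W=4
Step 2 [NS]: N:car7-GO,E:wait,S:empty,W:wait | queues: N=0 E=0 S=0 W=4
Step 3 [NS]: N:empty,E:wait,S:empty,W:wait | queues: N=0 E=0 S=0 W=4
Step 4 [EW]: N:wait,E:empty,S:wait,W:car1-GO | queues: N=0 E=0 S=0 W=3
Step 5 [EW]: N:wait,E:empty,S:wait,W:car2-GO | queues: N=0 E=0 S=0 W=2
Step 6 [NS]: N:empty,E:wait,S:empty,W:wait | queues: N=0 E=0 S=0 W=2
Step 7 [NS]: N:empty,E:wait,S:empty,W:wait | queues: N=0 E=0 S=0 W=2
Step 8 [NS]: N:empty,E:wait,S:empty,W:wait | queues: N=0 E=0 S=0 W=2
Cars crossed by step 8: 5

Answer: 5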